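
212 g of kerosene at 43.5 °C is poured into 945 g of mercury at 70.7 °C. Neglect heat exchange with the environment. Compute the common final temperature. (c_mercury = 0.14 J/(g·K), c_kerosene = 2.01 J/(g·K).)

|Q_mercury| = |Q_kerosene|:
945*0.14*(70.7 − T) = 212*2.01*(T − 43.5)
132.3(70.7 − T) = 426.12(T − 43.5)
558.42 T = 27890  ⇒  T ≈ 49.94 °C

T_f ≈ 49.9 °C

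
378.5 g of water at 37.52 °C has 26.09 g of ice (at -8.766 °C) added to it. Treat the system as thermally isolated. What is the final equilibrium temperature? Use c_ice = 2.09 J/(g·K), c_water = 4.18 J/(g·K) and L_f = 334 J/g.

Setting the total heat transfer to zero:
warm ice to 0 °C: 26.09×2.09×(0 − (-8.766)) = 477.99; melt ice: 26.09×334 = 8714.1; meltwater 0→T: 26.09×4.18×T = 109.06 T; water: 1582.1(T − 37.52)
1691.2 T = 59362 − 9192.1 = 50169
T ≈ 29.67 °C (positive, so assuming full melt was valid).

T_f ≈ 29.7 °C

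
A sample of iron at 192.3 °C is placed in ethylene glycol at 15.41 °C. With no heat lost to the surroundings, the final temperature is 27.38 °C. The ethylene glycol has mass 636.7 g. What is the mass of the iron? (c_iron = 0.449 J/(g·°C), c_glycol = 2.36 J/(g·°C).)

m ≈ 243 g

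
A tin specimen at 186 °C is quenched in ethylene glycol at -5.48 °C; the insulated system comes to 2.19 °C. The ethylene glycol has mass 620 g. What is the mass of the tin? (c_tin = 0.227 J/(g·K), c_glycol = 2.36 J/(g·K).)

m ≈ 269 g

Heat lost by the tin = heat gained by the glycol:
m×0.227×(186 − 2.19) = 620×2.36×(2.19 − (-5.48))
41.72 m = 11223  ⇒  m ≈ 269 g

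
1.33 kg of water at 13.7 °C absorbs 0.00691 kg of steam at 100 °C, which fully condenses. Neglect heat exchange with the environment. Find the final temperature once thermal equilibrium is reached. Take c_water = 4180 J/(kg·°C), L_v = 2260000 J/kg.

Taking heat into each body as positive, Σ m c ΔT = 0:
condense steam: −0.00691×2260000 = −15617
  condensate cools 100→T: 0.00691×4180×(T − 100) = 28.88(T − 100)
  water warms: 1.33×4180×(T − 13.7) = 5559.4(T − 13.7)
5588.3 T = 15617 + 2888.4 + 76164 = 94669
T ≈ 16.94 °C — below 100 °C, confirming all the steam condensed.

T_f ≈ 16.9 °C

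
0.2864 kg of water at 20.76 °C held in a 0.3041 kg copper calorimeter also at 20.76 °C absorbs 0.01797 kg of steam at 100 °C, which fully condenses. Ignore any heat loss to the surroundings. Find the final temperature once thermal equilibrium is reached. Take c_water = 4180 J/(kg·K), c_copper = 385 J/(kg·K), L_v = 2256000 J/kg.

T_f ≈ 54.2 °C

Heat gained plus heat lost sum to zero:
latent heat released on condensation: 0.01797×2256000 = 40540
  condensate cools 100→T: 0.01797×4180×(T − 100) = 75.11(T − 100)
  water warms: 0.2864×4180×(T − 20.76) = 1197.2(T − 20.76)
  cup: 117.08(T − 20.76)
1389.3 T = 40540 + 7511.5 + 27283 = 75335
T ≈ 54.22 °C (< 100 °C, so full condensation is consistent).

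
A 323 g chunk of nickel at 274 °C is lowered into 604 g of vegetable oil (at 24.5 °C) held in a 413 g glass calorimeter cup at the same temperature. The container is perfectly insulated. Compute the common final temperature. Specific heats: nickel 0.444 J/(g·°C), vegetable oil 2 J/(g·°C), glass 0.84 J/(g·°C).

T_f ≈ 45.6 °C

Taking heat into each body as positive, Σ m c ΔT = 0:
323·0.444·(T − 274) + 604·2·(T − 24.5) + 413·0.84·(T − 24.5) = 0
1698.3 T = 77390
T ≈ 45.57 °C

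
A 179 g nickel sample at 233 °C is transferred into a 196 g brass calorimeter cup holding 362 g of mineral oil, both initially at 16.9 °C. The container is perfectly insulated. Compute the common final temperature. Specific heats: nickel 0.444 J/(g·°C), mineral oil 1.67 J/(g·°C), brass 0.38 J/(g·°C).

Conservation of energy gives ΣQ = 0:
179·0.444·(T − 233) + 362·1.67·(T − 16.9) + 196·0.38·(T − 16.9) = 0
79.48(T − 233) + 604.54(T − 16.9) + 74.48(T − 16.9) = 0
(79.48 + 604.54 + 74.48) T = 79.48·233 + 604.54·16.9 + 74.48·16.9
T = 29993 / 758.5 = 39.5 °C

T_f ≈ 39.5 °C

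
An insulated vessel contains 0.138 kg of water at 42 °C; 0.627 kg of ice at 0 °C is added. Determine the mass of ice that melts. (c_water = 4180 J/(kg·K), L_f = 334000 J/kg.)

m_melted ≈ 0.0725 kg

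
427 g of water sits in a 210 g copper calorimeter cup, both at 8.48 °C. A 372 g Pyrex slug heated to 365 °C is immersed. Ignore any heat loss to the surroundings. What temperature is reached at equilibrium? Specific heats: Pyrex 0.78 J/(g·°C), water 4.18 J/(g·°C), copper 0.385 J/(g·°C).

T_f ≈ 56.5 °C

T_f = Σ m_i c_i T_i / Σ m_i c_i:
T_f = (290.16×365 + 1784.9×8.48 + 80.85×8.48) / (290.16 + 1784.9 + 80.85)
    = 121730 / 2155.9 ≈ 56.46 °C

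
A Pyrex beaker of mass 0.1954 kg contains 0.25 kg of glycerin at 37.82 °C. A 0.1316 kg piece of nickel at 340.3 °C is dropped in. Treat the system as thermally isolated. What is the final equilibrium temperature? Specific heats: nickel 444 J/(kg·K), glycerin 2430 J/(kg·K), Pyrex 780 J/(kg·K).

Conservation of energy gives ΣQ = 0:
0.1316·444·(T − 340.3) + 0.25·2430·(T − 37.82) + 0.1954·780·(T − 37.82) = 0
(58.43 + 607.5 + 152.41) T = 58.43·340.3 + 607.5·37.82 + 152.41·37.82
T = 48624 / 818.34 = 59.4 °C

T_f ≈ 59.4 °C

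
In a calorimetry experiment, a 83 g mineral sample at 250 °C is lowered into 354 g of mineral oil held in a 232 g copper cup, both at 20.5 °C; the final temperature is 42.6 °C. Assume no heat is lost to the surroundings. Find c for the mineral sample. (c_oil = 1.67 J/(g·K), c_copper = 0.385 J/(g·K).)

Net heat exchanged in the isolated system is zero:
83×c×(42.6 − 250) + 354×1.67×(42.6 − 20.5) + 232×0.385×(42.6 − 20.5) = 0
-17214 c = -15039
c = -15039/-17214 ≈ 0.8736 J/(g·K)

c ≈ 0.874 J/(g·K)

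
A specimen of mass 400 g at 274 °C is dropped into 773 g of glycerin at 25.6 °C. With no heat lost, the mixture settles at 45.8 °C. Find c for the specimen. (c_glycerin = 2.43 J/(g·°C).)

c ≈ 0.416 J/(g·°C)

Heat lost by the specimen = heat gained by the glycerin:
400×c×(274 − 45.8) = 773×2.43×(45.8 − 25.6)
91280 c = 37943  ⇒  c ≈ 0.4157 J/(g·°C)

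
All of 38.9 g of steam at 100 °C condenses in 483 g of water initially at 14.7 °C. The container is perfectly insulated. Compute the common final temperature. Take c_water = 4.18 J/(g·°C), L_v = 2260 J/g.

T_f ≈ 61.4 °C

Conservation of energy gives ΣQ = 0:
latent heat released on condensation: 38.9×2260 = 87914; condensed water 100 °C→T: 162.6(T − 100); original water: 2018.9(T − 14.7)
2181.5 T = 87914 + 16260 + 29678 = 133853
T ≈ 61.36 °C (< 100 °C, so full condensation is consistent).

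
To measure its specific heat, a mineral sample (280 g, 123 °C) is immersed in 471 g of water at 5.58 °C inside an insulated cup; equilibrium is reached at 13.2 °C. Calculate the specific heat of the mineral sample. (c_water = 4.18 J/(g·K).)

Heat lost by the mineral sample = heat gained by the water:
280·c·(123 − 13.2) = 471·4.18·(13.2 − 5.58)
30744 c = 15002  ⇒  c ≈ 0.488 J/(g·K)

c ≈ 0.488 J/(g·K)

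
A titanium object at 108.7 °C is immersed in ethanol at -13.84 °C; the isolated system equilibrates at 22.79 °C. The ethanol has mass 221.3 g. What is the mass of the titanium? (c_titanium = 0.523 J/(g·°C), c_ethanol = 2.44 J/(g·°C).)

m ≈ 440 g

Taking heat into each body as positive, Σ m c ΔT = 0:
m×0.523×(22.79 − 108.7) + 221.3×2.44×(22.79 − (-13.84)) = 0
-44.93 m = -19779
m = -19779/-44.93 ≈ 440.2 g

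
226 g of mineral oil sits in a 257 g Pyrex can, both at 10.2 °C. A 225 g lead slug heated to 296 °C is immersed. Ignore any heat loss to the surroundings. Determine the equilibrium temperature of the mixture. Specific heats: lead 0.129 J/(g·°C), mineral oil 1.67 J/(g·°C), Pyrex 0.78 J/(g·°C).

Energy conservation, ΣQ = 0:
225·0.129·(T − 296) + 226·1.67·(T − 10.2) + 257·0.78·(T − 10.2) = 0
606.9 T = 14486
T ≈ 23.87 °C

T_f ≈ 23.9 °C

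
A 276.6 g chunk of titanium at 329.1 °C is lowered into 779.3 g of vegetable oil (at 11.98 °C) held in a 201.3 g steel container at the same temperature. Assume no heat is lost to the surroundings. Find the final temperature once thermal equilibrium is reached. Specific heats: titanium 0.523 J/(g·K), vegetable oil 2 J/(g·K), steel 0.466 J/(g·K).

T_f ≈ 37.5 °C

Taking heat into each body as positive, Σ m c ΔT = 0:
276.6*0.523*(T − 329.1) + 779.3*2*(T − 11.98) + 201.3*0.466*(T − 11.98) = 0
1797.1 T = 67404
T ≈ 37.51 °C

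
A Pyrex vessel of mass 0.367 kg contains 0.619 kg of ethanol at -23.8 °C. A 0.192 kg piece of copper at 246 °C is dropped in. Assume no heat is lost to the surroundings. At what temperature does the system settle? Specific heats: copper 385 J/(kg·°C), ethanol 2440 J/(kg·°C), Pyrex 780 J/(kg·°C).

T_f ≈ -13.1 °C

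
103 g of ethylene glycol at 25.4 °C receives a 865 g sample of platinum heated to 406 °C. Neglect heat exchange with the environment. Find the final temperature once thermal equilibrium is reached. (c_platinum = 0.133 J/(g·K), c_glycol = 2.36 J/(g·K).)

T_f ≈ 147.7 °C

T_f = Σ m_i c_i T_i / Σ m_i c_i:
T_f = (115.05*406 + 243.08*25.4) / (115.05 + 243.08)
    = 52883 / 358.12 ≈ 147.66 °C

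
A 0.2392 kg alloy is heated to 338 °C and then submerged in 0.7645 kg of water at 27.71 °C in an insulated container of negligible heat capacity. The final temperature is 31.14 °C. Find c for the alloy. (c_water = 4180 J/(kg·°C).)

m_s c (T_s − T_f) = m_water c_water (T_f − T_0):
0.2392×c×(338 − 31.14) = 0.7645×4180×(31.14 − 27.71)
73.4 c = 10961  ⇒  c ≈ 149.3 J/(kg·°C)

c ≈ 149 J/(kg·°C)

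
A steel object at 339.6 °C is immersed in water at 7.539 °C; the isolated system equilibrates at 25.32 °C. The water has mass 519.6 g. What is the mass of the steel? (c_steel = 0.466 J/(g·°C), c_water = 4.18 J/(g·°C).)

Taking heat into each body as positive, Σ m c ΔT = 0:
m×0.466×(25.32 − 339.6) + 519.6×4.18×(25.32 − 7.539) = 0
-146.45 m = -38619
m = -38619/-146.45 ≈ 263.7 g

m ≈ 264 g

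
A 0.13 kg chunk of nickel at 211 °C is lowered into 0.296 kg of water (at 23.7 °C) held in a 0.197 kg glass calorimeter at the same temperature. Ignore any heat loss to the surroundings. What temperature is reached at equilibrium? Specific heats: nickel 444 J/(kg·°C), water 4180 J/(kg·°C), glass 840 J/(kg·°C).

T_f ≈ 31.1 °C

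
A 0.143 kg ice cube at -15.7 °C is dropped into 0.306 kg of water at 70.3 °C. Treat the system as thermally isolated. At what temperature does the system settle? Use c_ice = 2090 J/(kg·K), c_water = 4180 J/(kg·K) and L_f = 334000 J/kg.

T_f ≈ 20.0 °C

Taking heat into each body as positive, Σ m c ΔT = 0:
ice -15.7→0 °C: 0.143·2090·15.7 = 4692.3
  melt ice: 0.143·334000 = 47762
  warm the meltwater: 597.74 T
  water: 1279.1(T − 70.3)
1876.8 T = 89919 − 52454 = 37465
T ≈ 19.96 °C (positive, so assuming full melt was valid).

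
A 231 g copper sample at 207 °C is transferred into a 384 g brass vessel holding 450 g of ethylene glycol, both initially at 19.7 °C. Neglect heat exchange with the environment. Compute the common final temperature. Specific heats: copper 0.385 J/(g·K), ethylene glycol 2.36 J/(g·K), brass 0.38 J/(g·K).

T_f ≈ 32.5 °C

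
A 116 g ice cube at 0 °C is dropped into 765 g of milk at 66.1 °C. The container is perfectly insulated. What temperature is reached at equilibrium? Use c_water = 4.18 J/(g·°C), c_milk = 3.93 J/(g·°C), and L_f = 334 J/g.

Let T be the final temperature. ΣQ_i = 0:
melt ice: 116·334 = 38744
  warm the meltwater: 484.88 T
  milk cools: 765·3.93·(T − 66.1) = 3006.5(T − 66.1)
3491.3 T = 198726 − 38744 = 159982
T ≈ 45.82 °C. Since T > 0 °C, the all-ice-melts assumption holds.

T_f ≈ 45.8 °C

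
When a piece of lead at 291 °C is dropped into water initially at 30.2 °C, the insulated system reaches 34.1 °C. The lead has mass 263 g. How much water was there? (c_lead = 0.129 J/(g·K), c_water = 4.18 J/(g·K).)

m ≈ 535 g

Setting the total heat transfer to zero:
263·0.129·(34.1 − 291) + m·4.18·(34.1 − 30.2) = 0
16.3 m = 8715.8
m = 8715.8/16.3 ≈ 534.6 g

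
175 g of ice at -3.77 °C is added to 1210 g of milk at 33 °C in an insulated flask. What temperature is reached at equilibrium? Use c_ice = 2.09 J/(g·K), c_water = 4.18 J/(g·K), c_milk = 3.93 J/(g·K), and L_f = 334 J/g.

T_f ≈ 17.7 °C

Net heat exchanged in the isolated system is zero:
warm ice to 0 °C: 175·2.09·(0 − (-3.77)) = 1378.9; melt ice: 175·334 = 58450; meltwater 0→T: 175·4.18·T = 731.5 T; milk cools: 1210·3.93·(T − 33) = 4755.3(T − 33)
5486.8 T = 156925 − 59829 = 97096
T ≈ 17.70 °C (positive, so assuming full melt was valid).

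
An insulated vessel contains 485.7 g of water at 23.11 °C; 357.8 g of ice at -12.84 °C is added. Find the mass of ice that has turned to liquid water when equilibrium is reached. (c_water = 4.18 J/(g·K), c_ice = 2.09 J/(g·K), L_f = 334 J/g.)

m_melted ≈ 112 g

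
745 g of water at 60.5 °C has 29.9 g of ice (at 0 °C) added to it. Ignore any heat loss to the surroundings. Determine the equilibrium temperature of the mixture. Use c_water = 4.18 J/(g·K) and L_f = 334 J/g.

Setting the total heat transfer to zero:
fusion: m_ice L_f = 29.9·334 = 9986.6; meltwater 0→T: 29.9·4.18·T = 124.98 T; water cools: 745·4.18·(T − 60.5) = 3114.1(T − 60.5)
3239.1 T = 188403 − 9986.6 = 178416
T ≈ 55.08 °C (positive, so assuming full melt was valid).

T_f ≈ 55.1 °C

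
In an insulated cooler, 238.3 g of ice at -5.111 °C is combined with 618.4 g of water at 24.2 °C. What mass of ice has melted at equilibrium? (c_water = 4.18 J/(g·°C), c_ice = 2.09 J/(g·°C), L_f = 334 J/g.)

m_melted ≈ 180 g

Heat available from the water dropping to 0 °C: 618.4×4.18×24.2 = 62555 J.
Warming the ice to 0 °C takes 238.3×2.09×5.111 = 2545.5 J, leaving 60009 J for melting.
Melting all 238.3 g of ice would need 238.3×334 = 79592 J.
Since 60009 < 79592 J, not all the ice melts; equilibrium is at 0 °C.
m_melt = 60009 / L_f = 179.7 g.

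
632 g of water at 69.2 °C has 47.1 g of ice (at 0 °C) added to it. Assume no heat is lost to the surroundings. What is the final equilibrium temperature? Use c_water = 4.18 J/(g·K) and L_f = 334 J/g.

T_f ≈ 58.9 °C

Energy balance with sensible and latent terms:
melt ice: 47.1·334 = 15731
  meltwater 0→T: 47.1·4.18·T = 196.88 T
  water: 2641.8(T − 69.2)
2838.6 T = 182810 − 15731 = 167078
T ≈ 58.86 °C (positive, so assuming full melt was valid).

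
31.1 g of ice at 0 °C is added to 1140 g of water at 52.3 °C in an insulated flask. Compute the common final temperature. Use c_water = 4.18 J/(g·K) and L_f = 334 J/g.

T_f ≈ 48.8 °C

Conservation of energy gives ΣQ = 0:
fusion: m_ice L_f = 31.1×334 = 10387; meltwater 0→T: 31.1×4.18×T = 130 T; water cools: 1140×4.18×(T − 52.3) = 4765.2(T − 52.3)
4895.2 T = 249220 − 10387 = 238833
T ≈ 48.79 °C (positive, so assuming full melt was valid).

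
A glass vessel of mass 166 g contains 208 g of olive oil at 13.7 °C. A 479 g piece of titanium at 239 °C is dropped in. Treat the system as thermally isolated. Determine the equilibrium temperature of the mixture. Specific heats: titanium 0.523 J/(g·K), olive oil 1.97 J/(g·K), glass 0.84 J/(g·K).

Energy conservation, ΣQ = 0:
479*0.523*(T − 239) + 208*1.97*(T − 13.7) + 166*0.84*(T − 13.7) = 0
250.52(T − 239) + 409.76(T − 13.7) + 139.44(T − 13.7) = 0
799.72 T = 67398
T = 67398 / 799.72 = 84.3 °C

T_f ≈ 84.3 °C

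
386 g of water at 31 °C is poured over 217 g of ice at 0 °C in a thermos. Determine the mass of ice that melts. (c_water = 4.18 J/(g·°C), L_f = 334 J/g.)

Water can give up m c ΔT = 386×4.18×31 = 50018 J before reaching 0 °C.
Melting all 217 g of ice would need 217×334 = 72478 J.
50018 J < 72478 J, so only part of the ice melts and the system sits at 0 °C.
m_melted×334 = 50018  ⇒  m_melted ≈ 149.8 g.

m_melted ≈ 150 g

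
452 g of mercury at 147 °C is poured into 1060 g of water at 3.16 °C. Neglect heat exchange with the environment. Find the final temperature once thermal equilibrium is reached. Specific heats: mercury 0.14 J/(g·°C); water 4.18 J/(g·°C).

Conservation of energy gives ΣQ = 0:
452·0.14·(T − 147) + 1060·4.18·(T − 3.16) = 0
4494.1 T = 23303
T ≈ 5.19 °C

T_f ≈ 5.2 °C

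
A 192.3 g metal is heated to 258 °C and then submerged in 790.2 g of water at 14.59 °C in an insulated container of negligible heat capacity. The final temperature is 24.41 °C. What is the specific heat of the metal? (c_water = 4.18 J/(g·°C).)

c ≈ 0.722 J/(g·°C)

Heat lost by the metal = heat gained by the water:
192.3·c·(258 − 24.41) = 790.2·4.18·(24.41 − 14.59)
44919 c = 32436  ⇒  c ≈ 0.7221 J/(g·°C)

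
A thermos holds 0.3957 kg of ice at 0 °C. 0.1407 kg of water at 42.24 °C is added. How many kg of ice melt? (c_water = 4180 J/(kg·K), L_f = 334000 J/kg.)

m_melted ≈ 0.0744 kg

Heat available from the water dropping to 0 °C: 0.1407·4180·42.24 = 24842 J.
To melt every bit of ice: 0.3957·334000 = 132164 J.
Since 24842 < 132164 J, not all the ice melts; equilibrium is at 0 °C.
m_melted·334000 = 24842  ⇒  m_melted ≈ 0.07438 kg.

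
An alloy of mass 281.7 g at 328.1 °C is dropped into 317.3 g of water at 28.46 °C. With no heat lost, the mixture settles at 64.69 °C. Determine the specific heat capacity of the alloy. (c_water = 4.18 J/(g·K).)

c ≈ 0.648 J/(g·K)

m_s c (T_s − T_f) = m_water c_water (T_f − T_0):
281.7×c×(328.1 − 64.69) = 317.3×4.18×(64.69 − 28.46)
74203 c = 48052  ⇒  c ≈ 0.6476 J/(g·K)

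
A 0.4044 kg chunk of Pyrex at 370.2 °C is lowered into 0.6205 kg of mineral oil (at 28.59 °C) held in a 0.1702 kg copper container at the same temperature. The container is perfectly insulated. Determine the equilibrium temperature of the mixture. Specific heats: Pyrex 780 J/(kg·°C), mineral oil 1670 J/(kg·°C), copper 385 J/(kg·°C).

T_f ≈ 104.6 °C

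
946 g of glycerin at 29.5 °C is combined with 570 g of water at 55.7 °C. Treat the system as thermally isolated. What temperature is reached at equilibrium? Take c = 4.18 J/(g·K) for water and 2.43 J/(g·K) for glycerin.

T_f = Σ m_i c_i T_i / Σ m_i c_i:
T_f = (2382.6*55.7 + 2298.8*29.5) / (2382.6 + 2298.8)
    = 200525 / 4681.4 ≈ 42.83 °C

T_f ≈ 42.8 °C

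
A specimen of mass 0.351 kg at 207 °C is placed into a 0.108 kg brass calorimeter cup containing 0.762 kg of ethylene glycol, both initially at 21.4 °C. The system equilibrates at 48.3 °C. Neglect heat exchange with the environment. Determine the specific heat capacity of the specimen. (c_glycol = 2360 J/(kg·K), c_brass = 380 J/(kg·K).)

Conservation of energy gives ΣQ = 0:
0.351·c·(48.3 − 207) + 0.762·2360·(48.3 − 21.4) + 0.108·380·(48.3 − 21.4) = 0
-55.7 c = -49479
c = -49479/-55.7 ≈ 888.2 J/(kg·K)

c ≈ 888 J/(kg·K)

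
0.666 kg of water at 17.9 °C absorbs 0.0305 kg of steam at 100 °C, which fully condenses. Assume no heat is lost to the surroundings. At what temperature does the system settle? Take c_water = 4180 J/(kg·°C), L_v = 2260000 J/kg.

Taking heat into each body as positive, Σ m c ΔT = 0:
latent heat released on condensation: 0.0305×2260000 = 68930; condensate cools 100→T: 0.0305×4180×(T − 100) = 127.49(T − 100); water warms: 0.666×4180×(T − 17.9) = 2783.9(T − 17.9)
2911.4 T = 68930 + 12749 + 49831 = 131510
T ≈ 45.17 °C, under the boiling point, so the assumption holds.

T_f ≈ 45.2 °C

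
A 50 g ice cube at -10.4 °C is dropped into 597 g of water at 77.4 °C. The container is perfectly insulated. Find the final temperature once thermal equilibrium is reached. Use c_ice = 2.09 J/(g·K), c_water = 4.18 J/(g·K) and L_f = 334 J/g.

T_f ≈ 64.8 °C

Sum of m c ΔT and latent-heat terms is zero:
warm ice to 0 °C: 50×2.09×(0 − (-10.4)) = 1086.8; melt ice: 50×334 = 16700; warm the meltwater: 209 T; water: 2495.5(T − 77.4)
2704.5 T = 193149 − 17787 = 175362
T ≈ 64.84 °C (positive, so assuming full melt was valid).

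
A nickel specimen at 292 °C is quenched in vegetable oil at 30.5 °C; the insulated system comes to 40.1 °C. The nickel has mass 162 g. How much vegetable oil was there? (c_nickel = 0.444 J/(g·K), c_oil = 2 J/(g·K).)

m ≈ 944 g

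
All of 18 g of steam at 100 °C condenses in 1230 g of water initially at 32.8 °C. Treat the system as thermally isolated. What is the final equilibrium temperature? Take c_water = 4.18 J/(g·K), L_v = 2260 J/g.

T_f ≈ 41.6 °C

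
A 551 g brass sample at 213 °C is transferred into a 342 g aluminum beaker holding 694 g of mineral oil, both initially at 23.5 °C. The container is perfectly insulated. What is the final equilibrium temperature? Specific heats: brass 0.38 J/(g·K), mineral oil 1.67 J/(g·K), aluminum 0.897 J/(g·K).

T_f = Σ m_i c_i T_i / Σ m_i c_i:
T_f = (209.38*213 + 1159*23.5 + 306.77*23.5) / (209.38 + 1159 + 306.77)
    = 79043 / 1675.1 ≈ 47.19 °C

T_f ≈ 47.2 °C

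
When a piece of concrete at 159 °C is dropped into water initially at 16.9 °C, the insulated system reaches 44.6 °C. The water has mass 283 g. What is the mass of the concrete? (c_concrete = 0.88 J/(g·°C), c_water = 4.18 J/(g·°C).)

m ≈ 325 g

Heat lost by the concrete = heat gained by the water:
m·0.88·(159 − 44.6) = 283·4.18·(44.6 − 16.9)
100.67 m = 32767  ⇒  m ≈ 325.5 g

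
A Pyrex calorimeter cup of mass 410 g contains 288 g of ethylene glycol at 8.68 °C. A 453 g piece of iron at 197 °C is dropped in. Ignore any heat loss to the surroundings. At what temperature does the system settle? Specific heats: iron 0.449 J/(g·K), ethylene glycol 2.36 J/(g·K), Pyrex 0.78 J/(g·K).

Taking heat into each body as positive, Σ m c ΔT = 0:
453·0.449·(T − 197) + 288·2.36·(T − 8.68) + 410·0.78·(T − 8.68) = 0
203.4(T − 197) + 679.68(T − 8.68) + 319.8(T − 8.68) = 0
(203.4 + 679.68 + 319.8) T = 203.4·197 + 679.68·8.68 + 319.8·8.68
T ≈ 40.52 °C

T_f ≈ 40.5 °C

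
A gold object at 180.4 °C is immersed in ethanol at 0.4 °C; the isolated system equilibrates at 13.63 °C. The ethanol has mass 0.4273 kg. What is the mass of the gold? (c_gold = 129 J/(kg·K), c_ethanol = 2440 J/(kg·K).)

m ≈ 0.641 kg

Heat lost by the gold = heat gained by the ethanol:
m×129×(180.4 − 13.63) = 0.4273×2440×(13.63 − 0.4)
21513 m = 13794  ⇒  m ≈ 0.6412 kg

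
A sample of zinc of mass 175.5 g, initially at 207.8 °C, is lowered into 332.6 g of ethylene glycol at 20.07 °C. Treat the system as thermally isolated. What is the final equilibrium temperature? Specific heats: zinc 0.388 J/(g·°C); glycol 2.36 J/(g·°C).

T_f ≈ 35.1 °C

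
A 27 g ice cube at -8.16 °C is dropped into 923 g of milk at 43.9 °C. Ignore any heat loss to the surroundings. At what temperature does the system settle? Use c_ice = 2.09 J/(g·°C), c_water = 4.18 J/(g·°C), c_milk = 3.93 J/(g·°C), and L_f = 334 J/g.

T_f ≈ 40.0 °C

Net heat exchanged in the isolated system is zero:
warm ice to 0 °C: 27×2.09×(0 − (-8.16)) = 460.47; fusion: m_ice L_f = 27×334 = 9018; warm the meltwater: 112.86 T; milk: 3627.4(T − 43.9)
3740.3 T = 159242 − 9478.5 = 149764
T ≈ 40.04 °C. Since T > 0 °C, the all-ice-melts assumption holds.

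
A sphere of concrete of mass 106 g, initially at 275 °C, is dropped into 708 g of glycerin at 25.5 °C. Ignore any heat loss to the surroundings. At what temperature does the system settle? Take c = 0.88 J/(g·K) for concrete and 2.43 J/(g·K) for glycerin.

T_f ≈ 38.3 °C

Heat lost by the concrete equals heat gained by the glycerin:
106·0.88·(275 − T) = 708·2.43·(T − 25.5)
93.28(275 − T) = 1720.4(T − 25.5)
1813.7 T = 69523  ⇒  T ≈ 38.33 °C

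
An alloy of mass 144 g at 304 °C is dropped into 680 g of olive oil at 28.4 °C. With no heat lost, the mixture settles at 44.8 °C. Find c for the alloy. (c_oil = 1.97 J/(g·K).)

c ≈ 0.589 J/(g·K)

Let T be the final temperature. ΣQ_i = 0:
144×c×(44.8 − 304) + 680×1.97×(44.8 − 28.4) = 0
-37325 c = -21969
c = -21969/-37325 ≈ 0.5886 J/(g·K)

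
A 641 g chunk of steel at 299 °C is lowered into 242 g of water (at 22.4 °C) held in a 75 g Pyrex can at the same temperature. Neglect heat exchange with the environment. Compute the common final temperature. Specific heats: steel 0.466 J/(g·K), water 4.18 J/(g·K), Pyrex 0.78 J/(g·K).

Energy conservation, ΣQ = 0:
641×0.466×(T − 299) + 242×4.18×(T − 22.4) + 75×0.78×(T − 22.4) = 0
298.71(T − 299) + 1011.6(T − 22.4) + 58.5(T − 22.4) = 0
1368.8 T = 113282
T = 113282 / 1368.8 = 82.8 °C

T_f ≈ 82.8 °C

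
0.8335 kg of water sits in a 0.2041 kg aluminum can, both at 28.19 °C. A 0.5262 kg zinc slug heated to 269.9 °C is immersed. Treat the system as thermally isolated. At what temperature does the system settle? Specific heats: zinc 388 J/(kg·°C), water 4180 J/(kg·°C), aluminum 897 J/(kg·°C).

T_f ≈ 40.9 °C

Conservation of energy gives ΣQ = 0:
0.5262×388×(T − 269.9) + 0.8335×4180×(T − 28.19) + 0.2041×897×(T − 28.19) = 0
204.17(T − 269.9) + 3484(T − 28.19) + 183.08(T − 28.19) = 0
3871.3 T = 158480
T ≈ 40.94 °C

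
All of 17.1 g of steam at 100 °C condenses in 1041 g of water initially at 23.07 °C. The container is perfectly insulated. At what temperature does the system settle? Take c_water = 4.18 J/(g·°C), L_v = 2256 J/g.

Sum of m c ΔT and latent-heat terms is zero:
steam→water at 100 °C releases m L_v = 17.1×2256 = 38578; condensate cools 100→T: 17.1×4.18×(T − 100) = 71.48(T − 100); water warms: 1041×4.18×(T − 23.07) = 4351.4(T − 23.07)
4422.9 T = 38578 + 7147.8 + 100386 = 146112
T ≈ 33.04 °C, under the boiling point, so the assumption holds.

T_f ≈ 33.0 °C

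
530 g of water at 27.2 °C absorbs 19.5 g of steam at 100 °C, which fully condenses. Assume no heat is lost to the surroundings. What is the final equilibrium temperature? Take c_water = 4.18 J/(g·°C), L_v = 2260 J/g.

T_f ≈ 49.0 °C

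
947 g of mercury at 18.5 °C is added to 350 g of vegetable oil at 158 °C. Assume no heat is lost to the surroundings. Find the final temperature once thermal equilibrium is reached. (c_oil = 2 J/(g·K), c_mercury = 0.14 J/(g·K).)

T_f ≈ 135.8 °C

T_f is the heat-capacity-weighted average of the initial temperatures:
T_f = (700·158 + 132.58·18.5) / (700 + 132.58)
    = 113053 / 832.58 ≈ 135.79 °C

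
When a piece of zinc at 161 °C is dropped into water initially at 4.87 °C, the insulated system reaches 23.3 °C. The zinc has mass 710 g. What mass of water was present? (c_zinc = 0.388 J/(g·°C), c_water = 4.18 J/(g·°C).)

m ≈ 492 g

|Q_zinc| = |Q_water|:
710×0.388×(161 − 23.3) = m×4.18×(23.3 − 4.87)
77.04 m = 37934  ⇒  m ≈ 492.4 g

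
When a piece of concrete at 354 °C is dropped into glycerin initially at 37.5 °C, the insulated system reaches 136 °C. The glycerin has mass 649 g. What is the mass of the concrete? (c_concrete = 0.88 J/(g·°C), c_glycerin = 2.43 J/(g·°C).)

m ≈ 810 g

|Q_concrete| = |Q_glycerin|:
m×0.88×(354 − 136) = 649×2.43×(136 − 37.5)
191.84 m = 155341  ⇒  m ≈ 809.7 g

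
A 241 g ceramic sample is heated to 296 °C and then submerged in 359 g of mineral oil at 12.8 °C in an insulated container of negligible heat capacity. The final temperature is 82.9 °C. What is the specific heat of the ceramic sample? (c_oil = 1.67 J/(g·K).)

c ≈ 0.818 J/(g·K)

Net heat exchanged in the isolated system is zero:
241×c×(82.9 − 296) + 359×1.67×(82.9 − 12.8) = 0
-51357 c = -42027
c = -42027/-51357 ≈ 0.8183 J/(g·K)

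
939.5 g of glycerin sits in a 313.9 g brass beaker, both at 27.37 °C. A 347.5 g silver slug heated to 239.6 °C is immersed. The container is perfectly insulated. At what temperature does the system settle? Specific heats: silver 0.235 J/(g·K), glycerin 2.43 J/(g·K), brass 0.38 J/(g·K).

Conservation of energy gives ΣQ = 0:
347.5·0.235·(T − 239.6) + 939.5·2.43·(T − 27.37) + 313.9·0.38·(T − 27.37) = 0
81.66(T − 239.6) + 2283(T − 27.37) + 119.28(T − 27.37) = 0
2483.9 T = 85316
T = 85316 / 2483.9 = 34.3 °C

T_f ≈ 34.3 °C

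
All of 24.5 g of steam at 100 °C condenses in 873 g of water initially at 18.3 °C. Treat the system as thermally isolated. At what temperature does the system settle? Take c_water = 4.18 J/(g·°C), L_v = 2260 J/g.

T_f ≈ 35.3 °C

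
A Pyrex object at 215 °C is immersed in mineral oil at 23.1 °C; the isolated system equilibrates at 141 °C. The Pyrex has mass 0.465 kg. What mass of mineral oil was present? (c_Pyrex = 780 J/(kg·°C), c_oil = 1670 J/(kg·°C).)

m ≈ 0.136 kg

Heat lost by the Pyrex = heat gained by the oil:
0.465·780·(215 − 141) = m·1670·(141 − 23.1)
196893 m = 26840  ⇒  m ≈ 0.1363 kg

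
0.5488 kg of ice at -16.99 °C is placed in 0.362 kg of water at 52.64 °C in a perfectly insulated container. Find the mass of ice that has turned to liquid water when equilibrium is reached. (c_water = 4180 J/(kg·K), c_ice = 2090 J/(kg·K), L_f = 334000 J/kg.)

Cooling the water to 0 °C releases 0.362·4180·52.64 = 79653 J.
Of that, 0.5488·2090·16.99 = 19487 J goes to bring the ice to 0 °C, leaving 60165 J.
To melt every bit of ice: 0.5488·334000 = 183299 J.
60165 J < 183299 J, so only part of the ice melts and the system sits at 0 °C.
m_melt = 60165 / L_f = 0.1801 kg.

m_melted ≈ 0.18 kg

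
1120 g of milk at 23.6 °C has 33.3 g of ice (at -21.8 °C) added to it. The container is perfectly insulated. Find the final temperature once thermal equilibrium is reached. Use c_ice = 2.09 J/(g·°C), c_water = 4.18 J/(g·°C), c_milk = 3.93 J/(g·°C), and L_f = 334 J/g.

T_f ≈ 20.1 °C

Energy conservation, ΣQ = 0:
ice -21.8→0 °C: 33.3×2.09×21.8 = 1517.2; latent heat to melt: 33.3×334 = 11122; warm the meltwater: 139.19 T; milk cools: 1120×3.93×(T − 23.6) = 4401.6(T − 23.6)
4540.8 T = 103878 − 12639 = 91238
T ≈ 20.09 °C. Since T > 0 °C, the all-ice-melts assumption holds.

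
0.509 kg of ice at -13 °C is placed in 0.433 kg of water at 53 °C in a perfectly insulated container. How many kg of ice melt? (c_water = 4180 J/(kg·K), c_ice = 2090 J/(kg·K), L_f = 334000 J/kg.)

Heat available from the water dropping to 0 °C: 0.433×4180×53 = 95927 J.
Of that, 0.509×2090×13 = 13830 J goes to bring the ice to 0 °C, leaving 82097 J.
Melting all 0.509 kg of ice would need 0.509×334000 = 170006 J.
Since 82097 < 170006 J, not all the ice melts; equilibrium is at 0 °C.
m_melted×334000 = 82097  ⇒  m_melted ≈ 0.2458 kg.

m_melted ≈ 0.246 kg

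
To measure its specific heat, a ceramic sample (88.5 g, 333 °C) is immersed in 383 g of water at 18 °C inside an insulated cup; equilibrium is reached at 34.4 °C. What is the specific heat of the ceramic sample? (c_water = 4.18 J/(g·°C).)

c ≈ 0.994 J/(g·°C)

Heat gained plus heat lost sum to zero:
88.5×c×(34.4 − 333) + 383×4.18×(34.4 − 18) = 0
-26426 c = -26255
c = -26255/-26426 ≈ 0.9935 J/(g·°C)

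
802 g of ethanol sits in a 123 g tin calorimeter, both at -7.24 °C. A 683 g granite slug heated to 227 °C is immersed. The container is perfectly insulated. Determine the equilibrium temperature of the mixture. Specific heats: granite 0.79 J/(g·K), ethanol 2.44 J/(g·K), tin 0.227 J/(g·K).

T_f = Σ m_i c_i T_i / Σ m_i c_i:
T_f = (539.57×227 + 1956.9×(-7.24) + 27.92×(-7.24)) / (539.57 + 1956.9 + 27.92)
    = 108112 / 2524.4 ≈ 42.83 °C

T_f ≈ 42.8 °C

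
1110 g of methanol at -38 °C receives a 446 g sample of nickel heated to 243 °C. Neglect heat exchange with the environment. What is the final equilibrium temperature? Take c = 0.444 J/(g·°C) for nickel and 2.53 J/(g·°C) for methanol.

T_f = Σ m_i c_i T_i / Σ m_i c_i:
T_f = (198.02·243 + 2808.3·(-38)) / (198.02 + 2808.3)
    = -58596 / 3006.3 ≈ -19.49 °C

T_f ≈ -19.5 °C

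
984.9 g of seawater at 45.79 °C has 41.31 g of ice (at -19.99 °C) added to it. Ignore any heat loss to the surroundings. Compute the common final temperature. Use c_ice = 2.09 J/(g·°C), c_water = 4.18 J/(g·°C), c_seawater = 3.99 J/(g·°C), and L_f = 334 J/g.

T_f ≈ 40.1 °C

Energy balance with sensible and latent terms:
warm ice to 0 °C: 41.31×2.09×(0 − (-19.99)) = 1725.9; melt ice: 41.31×334 = 13798; meltwater 0→T: 41.31×4.18×T = 172.68 T; seawater cools: 984.9×3.99×(T − 45.79) = 3929.8(T − 45.79)
4102.4 T = 179943 − 15523 = 164420
T ≈ 40.08 °C. Since T > 0 °C, the all-ice-melts assumption holds.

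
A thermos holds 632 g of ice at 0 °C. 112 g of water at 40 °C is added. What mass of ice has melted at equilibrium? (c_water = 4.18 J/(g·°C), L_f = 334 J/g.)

Water can give up m c ΔT = 112×4.18×40 = 18726 J before reaching 0 °C.
To melt every bit of ice: 632×334 = 211088 J.
That's not enough to melt it all — equilibrium is at 0 °C with ice remaining.
m_melted×334 = 18726  ⇒  m_melted ≈ 56.07 g.

m_melted ≈ 56.1 g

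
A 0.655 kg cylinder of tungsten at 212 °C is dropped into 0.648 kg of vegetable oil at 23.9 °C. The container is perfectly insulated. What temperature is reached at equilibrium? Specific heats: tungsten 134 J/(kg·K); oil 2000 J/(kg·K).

T_f is the heat-capacity-weighted average of the initial temperatures:
T_f = (87.77·212 + 1296·23.9) / (87.77 + 1296)
    = 49582 / 1383.8 ≈ 35.83 °C

T_f ≈ 35.8 °C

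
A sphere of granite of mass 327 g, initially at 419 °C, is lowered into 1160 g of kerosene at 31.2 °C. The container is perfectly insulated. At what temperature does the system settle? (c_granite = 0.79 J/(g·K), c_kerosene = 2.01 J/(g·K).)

T_f ≈ 69.9 °C

Setting the total heat transfer to zero:
327×0.79×(T − 419) + 1160×2.01×(T − 31.2) = 0
2589.9 T = 180986
T ≈ 69.88 °C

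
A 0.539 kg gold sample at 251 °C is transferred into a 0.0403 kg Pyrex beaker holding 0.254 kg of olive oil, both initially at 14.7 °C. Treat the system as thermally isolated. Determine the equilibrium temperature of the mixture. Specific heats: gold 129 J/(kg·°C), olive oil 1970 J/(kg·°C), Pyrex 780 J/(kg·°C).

T_f ≈ 42.0 °C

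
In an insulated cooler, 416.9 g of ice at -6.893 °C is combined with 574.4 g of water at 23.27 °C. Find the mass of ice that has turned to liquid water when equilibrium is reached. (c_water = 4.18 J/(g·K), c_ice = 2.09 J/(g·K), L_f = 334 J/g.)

Cooling the water to 0 °C releases 574.4·4.18·23.27 = 55871 J.
Of that, 416.9·2.09·6.893 = 6006 J goes to bring the ice to 0 °C, leaving 49865 J.
To melt every bit of ice: 416.9·334 = 139245 J.
Since 49865 < 139245 J, not all the ice melts; equilibrium is at 0 °C.
Mass melted = 49865/334 ≈ 149.3 g.

m_melted ≈ 149 g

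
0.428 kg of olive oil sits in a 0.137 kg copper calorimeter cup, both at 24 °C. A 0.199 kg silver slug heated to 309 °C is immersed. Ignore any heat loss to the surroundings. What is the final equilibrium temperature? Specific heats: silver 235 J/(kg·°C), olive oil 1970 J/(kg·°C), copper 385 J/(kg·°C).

Conservation of energy gives ΣQ = 0:
0.199*235*(T − 309) + 0.428*1970*(T − 24) + 0.137*385*(T − 24) = 0
46.77(T − 309) + 843.16(T − 24) + 52.75(T − 24) = 0
(46.77 + 843.16 + 52.75) T = 46.77*309 + 843.16*24 + 52.75*24
T = 35952/942.67 ≈ 38.14 °C

T_f ≈ 38.1 °C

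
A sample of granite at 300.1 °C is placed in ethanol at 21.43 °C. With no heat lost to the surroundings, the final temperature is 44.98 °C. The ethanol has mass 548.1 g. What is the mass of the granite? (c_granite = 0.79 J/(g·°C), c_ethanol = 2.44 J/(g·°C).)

m ≈ 156 g

Setting the total heat transfer to zero:
m×0.79×(44.98 − 300.1) + 548.1×2.44×(44.98 − 21.43) = 0
-201.54 m = -31495
m = -31495/-201.54 ≈ 156.3 g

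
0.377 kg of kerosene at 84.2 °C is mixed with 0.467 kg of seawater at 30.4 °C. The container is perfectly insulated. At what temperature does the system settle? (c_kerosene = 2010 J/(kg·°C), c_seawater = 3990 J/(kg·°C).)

T_f ≈ 46.0 °C

T_f = Σ m_i c_i T_i / Σ m_i c_i:
T_f = (757.77·84.2 + 1863.3·30.4) / (757.77 + 1863.3)
    = 120449 / 2621.1 ≈ 45.95 °C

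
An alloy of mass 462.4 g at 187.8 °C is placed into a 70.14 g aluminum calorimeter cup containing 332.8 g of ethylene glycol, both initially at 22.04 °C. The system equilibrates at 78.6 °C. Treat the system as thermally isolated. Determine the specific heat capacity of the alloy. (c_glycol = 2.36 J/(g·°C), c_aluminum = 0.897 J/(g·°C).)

Energy conservation, ΣQ = 0:
462.4·c·(78.6 − 187.8) + 332.8·2.36·(78.6 − 22.04) + 70.14·0.897·(78.6 − 22.04) = 0
-50494 c = -47981
c = -47981/-50494 ≈ 0.9502 J/(g·°C)

c ≈ 0.95 J/(g·°C)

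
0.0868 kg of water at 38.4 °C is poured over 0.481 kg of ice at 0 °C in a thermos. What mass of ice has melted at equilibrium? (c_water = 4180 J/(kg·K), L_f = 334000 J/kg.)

Water can give up m c ΔT = 0.0868×4180×38.4 = 13932 J before reaching 0 °C.
Fully melting the ice requires m_ice L_f = 0.481×334000 = 160654 J.
13932 J < 160654 J, so only part of the ice melts and the system sits at 0 °C.
Mass melted = 13932/334000 ≈ 0.04171 kg.

m_melted ≈ 0.0417 kg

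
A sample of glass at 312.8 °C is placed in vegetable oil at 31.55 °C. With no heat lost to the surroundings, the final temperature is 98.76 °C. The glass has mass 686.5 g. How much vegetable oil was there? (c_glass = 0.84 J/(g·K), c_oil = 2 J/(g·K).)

m ≈ 918 g

|Q_glass| = |Q_oil|:
686.5×0.84×(312.8 − 98.76) = m×2×(98.76 − 31.55)
134.42 m = 123428  ⇒  m ≈ 918.2 g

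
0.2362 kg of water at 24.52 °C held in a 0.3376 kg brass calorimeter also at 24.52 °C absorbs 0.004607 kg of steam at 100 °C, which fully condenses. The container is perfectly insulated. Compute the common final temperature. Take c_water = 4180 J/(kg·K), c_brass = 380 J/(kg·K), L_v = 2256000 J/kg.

T_f ≈ 35.0 °C

Energy balance with sensible and latent terms:
steam→water at 100 °C releases m L_v = 0.004607×2256000 = 10393; condensed water 100 °C→T: 19.26(T − 100); water warms: 0.2362×4180×(T − 24.52) = 987.32(T − 24.52); brass cup: 0.3376×380×(T − 24.52) = 128.29(T − 24.52)
1134.9 T = 10393 + 1925.7 + 27355 = 39674
T ≈ 34.96 °C (< 100 °C, so full condensation is consistent).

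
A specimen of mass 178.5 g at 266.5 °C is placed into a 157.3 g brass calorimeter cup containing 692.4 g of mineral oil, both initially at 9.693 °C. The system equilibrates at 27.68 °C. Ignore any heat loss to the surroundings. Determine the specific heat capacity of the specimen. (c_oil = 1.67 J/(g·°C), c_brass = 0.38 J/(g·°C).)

Energy conservation, ΣQ = 0:
178.5×c×(27.68 − 266.5) + 692.4×1.67×(27.68 − 9.693) + 157.3×0.38×(27.68 − 9.693) = 0
-42629 c = -21874
c = -21874/-42629 ≈ 0.5131 J/(g·°C)

c ≈ 0.513 J/(g·°C)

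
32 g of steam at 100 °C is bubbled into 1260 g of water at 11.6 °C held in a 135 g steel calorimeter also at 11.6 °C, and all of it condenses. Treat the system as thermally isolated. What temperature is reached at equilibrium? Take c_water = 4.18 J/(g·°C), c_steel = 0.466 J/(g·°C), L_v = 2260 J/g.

Energy conservation, ΣQ = 0:
condense steam: −32×2260 = −72320; condensate cools 100→T: 32×4.18×(T − 100) = 133.76(T − 100); original water: 5266.8(T − 11.6); cup: 62.91(T − 11.6)
5463.5 T = 72320 + 13376 + 61825 = 147521
T ≈ 27.00 °C — below 100 °C, confirming all the steam condensed.

T_f ≈ 27.0 °C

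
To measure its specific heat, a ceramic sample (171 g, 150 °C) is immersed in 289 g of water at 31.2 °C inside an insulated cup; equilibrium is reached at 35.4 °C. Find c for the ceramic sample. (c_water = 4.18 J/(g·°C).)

Net heat exchanged in the isolated system is zero:
171·c·(35.4 − 150) + 289·4.18·(35.4 − 31.2) = 0
-19597 c = -5073.7
c = -5073.7/-19597 ≈ 0.2589 J/(g·°C)

c ≈ 0.259 J/(g·°C)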